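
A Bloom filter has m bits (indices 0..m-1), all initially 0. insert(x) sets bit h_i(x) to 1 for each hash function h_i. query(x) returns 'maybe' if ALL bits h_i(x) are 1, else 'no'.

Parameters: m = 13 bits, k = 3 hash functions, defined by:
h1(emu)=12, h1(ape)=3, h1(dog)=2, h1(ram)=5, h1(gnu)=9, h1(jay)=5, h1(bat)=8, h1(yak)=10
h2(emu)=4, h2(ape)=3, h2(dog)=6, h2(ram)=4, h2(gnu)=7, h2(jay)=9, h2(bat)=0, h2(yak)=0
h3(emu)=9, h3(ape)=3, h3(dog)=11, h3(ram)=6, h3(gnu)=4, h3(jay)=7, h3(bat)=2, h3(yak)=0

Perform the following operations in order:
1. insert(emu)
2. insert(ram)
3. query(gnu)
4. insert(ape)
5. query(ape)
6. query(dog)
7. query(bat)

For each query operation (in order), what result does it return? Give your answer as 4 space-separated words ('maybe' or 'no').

Answer: no maybe no no

Derivation:
Start: bits=0000000000000
Op 1: insert emu -> sets bits 4 9 12 -> bits=0000100001001
Op 2: insert ram -> sets bits 4 5 6 -> bits=0000111001001
Op 3: query gnu -> checks bit4=1, bit7=0, bit9=1 (has a 0) -> no
Op 4: insert ape -> sets bits 3 -> bits=0001111001001
Op 5: query ape -> checks bit3=1 (all 1) -> maybe
Op 6: query dog -> checks bit2=0, bit6=1, bit11=0 (has a 0) -> no
Op 7: query bat -> checks bit0=0, bit2=0, bit8=0 (has a 0) -> no
Query results in order: no maybe no no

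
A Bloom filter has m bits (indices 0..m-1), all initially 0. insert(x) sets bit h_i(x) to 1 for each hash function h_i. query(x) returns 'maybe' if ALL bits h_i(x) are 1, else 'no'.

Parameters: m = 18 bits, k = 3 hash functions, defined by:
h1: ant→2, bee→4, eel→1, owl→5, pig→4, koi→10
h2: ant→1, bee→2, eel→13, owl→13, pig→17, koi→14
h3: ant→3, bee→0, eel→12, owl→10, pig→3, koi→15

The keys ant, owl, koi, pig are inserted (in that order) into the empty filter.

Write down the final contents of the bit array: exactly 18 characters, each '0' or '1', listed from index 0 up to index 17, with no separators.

Answer: 011111000010011101

Derivation:
Start: bits=000000000000000000
After insert 'ant': sets bits 1 2 3 -> bits=011100000000000000
After insert 'owl': sets bits 5 10 13 -> bits=011101000010010000
After insert 'koi': sets bits 10 14 15 -> bits=011101000010011100
After insert 'pig': sets bits 3 4 17 -> bits=011111000010011101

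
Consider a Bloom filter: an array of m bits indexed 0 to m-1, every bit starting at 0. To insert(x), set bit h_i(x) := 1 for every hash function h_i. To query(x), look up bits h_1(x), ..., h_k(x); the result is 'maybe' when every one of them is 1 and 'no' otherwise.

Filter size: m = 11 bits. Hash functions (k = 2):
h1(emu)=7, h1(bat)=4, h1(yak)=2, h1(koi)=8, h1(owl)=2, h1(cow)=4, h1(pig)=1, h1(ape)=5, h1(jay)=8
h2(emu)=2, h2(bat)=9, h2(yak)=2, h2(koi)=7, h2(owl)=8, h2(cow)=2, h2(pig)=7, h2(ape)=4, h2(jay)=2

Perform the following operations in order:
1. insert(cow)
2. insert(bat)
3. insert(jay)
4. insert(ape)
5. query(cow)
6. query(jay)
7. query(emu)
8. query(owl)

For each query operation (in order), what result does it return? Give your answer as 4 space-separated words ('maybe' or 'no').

Answer: maybe maybe no maybe

Derivation:
Start: bits=00000000000
Op 1: insert cow -> sets bits 2 4 -> bits=00101000000
Op 2: insert bat -> sets bits 4 9 -> bits=00101000010
Op 3: insert jay -> sets bits 2 8 -> bits=00101000110
Op 4: insert ape -> sets bits 4 5 -> bits=00101100110
Op 5: query cow -> checks bit2=1, bit4=1 (all 1) -> maybe
Op 6: query jay -> checks bit2=1, bit8=1 (all 1) -> maybe
Op 7: query emu -> checks bit2=1, bit7=0 (has a 0) -> no
Op 8: query owl -> checks bit2=1, bit8=1 (all 1) -> maybe
Query results in order: maybe maybe no maybe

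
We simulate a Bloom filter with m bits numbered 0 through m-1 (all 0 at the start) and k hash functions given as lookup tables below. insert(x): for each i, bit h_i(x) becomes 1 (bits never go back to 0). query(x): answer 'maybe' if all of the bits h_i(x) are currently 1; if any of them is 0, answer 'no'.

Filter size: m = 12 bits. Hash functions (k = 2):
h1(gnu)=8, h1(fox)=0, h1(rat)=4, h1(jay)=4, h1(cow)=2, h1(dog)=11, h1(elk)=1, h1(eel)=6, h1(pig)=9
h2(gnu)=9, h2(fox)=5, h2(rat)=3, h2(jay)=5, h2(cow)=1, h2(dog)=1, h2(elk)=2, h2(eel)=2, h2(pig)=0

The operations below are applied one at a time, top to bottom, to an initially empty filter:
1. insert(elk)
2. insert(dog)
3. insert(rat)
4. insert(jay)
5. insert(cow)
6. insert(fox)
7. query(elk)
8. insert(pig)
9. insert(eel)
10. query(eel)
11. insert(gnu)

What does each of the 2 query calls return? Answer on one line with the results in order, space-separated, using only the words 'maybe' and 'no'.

Start: bits=000000000000
Op 1: insert elk -> sets bits 1 2 -> bits=011000000000
Op 2: insert dog -> sets bits 1 11 -> bits=011000000001
Op 3: insert rat -> sets bits 3 4 -> bits=011110000001
Op 4: insert jay -> sets bits 4 5 -> bits=011111000001
Op 5: insert cow -> sets bits 1 2 -> bits=011111000001
Op 6: insert fox -> sets bits 0 5 -> bits=111111000001
Op 7: query elk -> checks bit1=1, bit2=1 (all 1) -> maybe
Op 8: insert pig -> sets bits 0 9 -> bits=111111000101
Op 9: insert eel -> sets bits 2 6 -> bits=111111100101
Op 10: query eel -> checks bit2=1, bit6=1 (all 1) -> maybe
Op 11: insert gnu -> sets bits 8 9 -> bits=111111101101
Query results in order: maybe maybe

Answer: maybe maybe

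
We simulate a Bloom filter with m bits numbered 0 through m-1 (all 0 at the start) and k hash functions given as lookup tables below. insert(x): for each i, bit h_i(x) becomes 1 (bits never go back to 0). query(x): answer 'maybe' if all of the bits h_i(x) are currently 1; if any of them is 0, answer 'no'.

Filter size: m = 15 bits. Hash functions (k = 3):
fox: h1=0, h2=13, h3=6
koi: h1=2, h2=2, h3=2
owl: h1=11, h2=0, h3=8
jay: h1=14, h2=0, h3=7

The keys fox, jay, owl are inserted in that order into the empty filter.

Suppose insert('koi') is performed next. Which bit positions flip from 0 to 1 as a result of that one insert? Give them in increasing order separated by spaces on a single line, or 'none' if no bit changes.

Answer: 2

Derivation:
Start: bits=000000000000000
After insert 'fox': sets bits 0 6 13 -> bits=100000100000010
After insert 'jay': sets bits 0 7 14 -> bits=100000110000011
After insert 'owl': sets bits 0 8 11 -> bits=100000111001011
insert 'koi' would touch bits 2; currently bit2=0
Bits that are 0 among those (would change 0->1): 2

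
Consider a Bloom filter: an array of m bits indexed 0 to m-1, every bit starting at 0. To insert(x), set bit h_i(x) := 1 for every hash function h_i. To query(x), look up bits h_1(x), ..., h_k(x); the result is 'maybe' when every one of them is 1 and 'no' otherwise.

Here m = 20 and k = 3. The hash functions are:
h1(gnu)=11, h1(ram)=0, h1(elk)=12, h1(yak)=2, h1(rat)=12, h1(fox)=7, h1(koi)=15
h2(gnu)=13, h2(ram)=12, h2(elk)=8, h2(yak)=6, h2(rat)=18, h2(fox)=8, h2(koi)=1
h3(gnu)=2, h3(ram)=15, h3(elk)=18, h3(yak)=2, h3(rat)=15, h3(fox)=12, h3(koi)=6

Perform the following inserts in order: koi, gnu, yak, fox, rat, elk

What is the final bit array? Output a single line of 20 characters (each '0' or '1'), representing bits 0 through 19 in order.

Answer: 01100011100111010010

Derivation:
Start: bits=00000000000000000000
After insert 'koi': sets bits 1 6 15 -> bits=01000010000000010000
After insert 'gnu': sets bits 2 11 13 -> bits=01100010000101010000
After insert 'yak': sets bits 2 6 -> bits=01100010000101010000
After insert 'fox': sets bits 7 8 12 -> bits=01100011100111010000
After insert 'rat': sets bits 12 15 18 -> bits=01100011100111010010
After insert 'elk': sets bits 8 12 18 -> bits=01100011100111010010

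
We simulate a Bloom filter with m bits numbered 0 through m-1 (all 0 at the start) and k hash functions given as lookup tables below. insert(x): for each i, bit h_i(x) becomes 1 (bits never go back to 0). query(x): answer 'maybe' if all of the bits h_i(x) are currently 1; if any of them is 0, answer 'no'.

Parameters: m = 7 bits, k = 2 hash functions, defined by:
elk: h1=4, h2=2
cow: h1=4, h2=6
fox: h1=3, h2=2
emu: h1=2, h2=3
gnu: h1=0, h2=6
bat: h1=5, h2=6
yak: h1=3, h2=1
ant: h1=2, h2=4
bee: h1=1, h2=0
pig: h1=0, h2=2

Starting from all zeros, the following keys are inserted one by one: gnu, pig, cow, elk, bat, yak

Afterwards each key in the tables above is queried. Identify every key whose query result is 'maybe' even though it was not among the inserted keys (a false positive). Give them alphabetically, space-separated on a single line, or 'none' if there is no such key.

Start: bits=0000000
After insert 'gnu': sets bits 0 6 -> bits=1000001
After insert 'pig': sets bits 0 2 -> bits=1010001
After insert 'cow': sets bits 4 6 -> bits=1010101
After insert 'elk': sets bits 2 4 -> bits=1010101
After insert 'bat': sets bits 5 6 -> bits=1010111
After insert 'yak': sets bits 1 3 -> bits=1111111
Not inserted: ant bee emu fox — query each against bits=1111111:
query ant: checks bit2=1, bit4=1 (all 1) -> maybe => FALSE POSITIVE
query bee: checks bit0=1, bit1=1 (all 1) -> maybe => FALSE POSITIVE
query emu: checks bit2=1, bit3=1 (all 1) -> maybe => FALSE POSITIVE
query fox: checks bit2=1, bit3=1 (all 1) -> maybe => FALSE POSITIVE
False positives (alphabetical): ant bee emu fox

Answer: ant bee emu fox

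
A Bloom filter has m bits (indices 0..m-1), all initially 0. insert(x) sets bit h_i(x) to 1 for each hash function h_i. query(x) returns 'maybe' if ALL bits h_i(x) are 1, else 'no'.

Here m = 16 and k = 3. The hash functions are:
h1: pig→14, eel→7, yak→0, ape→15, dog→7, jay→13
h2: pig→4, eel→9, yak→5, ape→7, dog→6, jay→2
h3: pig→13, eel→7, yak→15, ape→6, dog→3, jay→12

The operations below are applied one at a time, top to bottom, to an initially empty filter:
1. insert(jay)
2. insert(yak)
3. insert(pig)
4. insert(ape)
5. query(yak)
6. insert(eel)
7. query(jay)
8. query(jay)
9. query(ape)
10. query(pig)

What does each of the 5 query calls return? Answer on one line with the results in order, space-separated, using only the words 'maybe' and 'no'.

Start: bits=0000000000000000
Op 1: insert jay -> sets bits 2 12 13 -> bits=0010000000001100
Op 2: insert yak -> sets bits 0 5 15 -> bits=1010010000001101
Op 3: insert pig -> sets bits 4 13 14 -> bits=1010110000001111
Op 4: insert ape -> sets bits 6 7 15 -> bits=1010111100001111
Op 5: query yak -> checks bit0=1, bit5=1, bit15=1 (all 1) -> maybe
Op 6: insert eel -> sets bits 7 9 -> bits=1010111101001111
Op 7: query jay -> checks bit2=1, bit12=1, bit13=1 (all 1) -> maybe
Op 8: query jay -> checks bit2=1, bit12=1, bit13=1 (all 1) -> maybe
Op 9: query ape -> checks bit6=1, bit7=1, bit15=1 (all 1) -> maybe
Op 10: query pig -> checks bit4=1, bit13=1, bit14=1 (all 1) -> maybe
Query results in order: maybe maybe maybe maybe maybe

Answer: maybe maybe maybe maybe maybe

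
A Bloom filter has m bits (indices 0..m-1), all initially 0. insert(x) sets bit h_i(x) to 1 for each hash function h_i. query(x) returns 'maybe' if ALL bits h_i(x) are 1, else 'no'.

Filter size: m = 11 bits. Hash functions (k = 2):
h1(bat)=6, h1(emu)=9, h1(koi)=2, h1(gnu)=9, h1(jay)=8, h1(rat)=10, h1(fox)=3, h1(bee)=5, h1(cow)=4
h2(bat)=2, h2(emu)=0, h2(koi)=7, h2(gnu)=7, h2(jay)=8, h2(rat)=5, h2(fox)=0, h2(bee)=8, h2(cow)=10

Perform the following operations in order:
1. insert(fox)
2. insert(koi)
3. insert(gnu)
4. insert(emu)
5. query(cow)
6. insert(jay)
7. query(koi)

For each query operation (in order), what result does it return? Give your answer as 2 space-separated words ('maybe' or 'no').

Answer: no maybe

Derivation:
Start: bits=00000000000
Op 1: insert fox -> sets bits 0 3 -> bits=10010000000
Op 2: insert koi -> sets bits 2 7 -> bits=10110001000
Op 3: insert gnu -> sets bits 7 9 -> bits=10110001010
Op 4: insert emu -> sets bits 0 9 -> bits=10110001010
Op 5: query cow -> checks bit4=0, bit10=0 (has a 0) -> no
Op 6: insert jay -> sets bits 8 -> bits=10110001110
Op 7: query koi -> checks bit2=1, bit7=1 (all 1) -> maybe
Query results in order: no maybe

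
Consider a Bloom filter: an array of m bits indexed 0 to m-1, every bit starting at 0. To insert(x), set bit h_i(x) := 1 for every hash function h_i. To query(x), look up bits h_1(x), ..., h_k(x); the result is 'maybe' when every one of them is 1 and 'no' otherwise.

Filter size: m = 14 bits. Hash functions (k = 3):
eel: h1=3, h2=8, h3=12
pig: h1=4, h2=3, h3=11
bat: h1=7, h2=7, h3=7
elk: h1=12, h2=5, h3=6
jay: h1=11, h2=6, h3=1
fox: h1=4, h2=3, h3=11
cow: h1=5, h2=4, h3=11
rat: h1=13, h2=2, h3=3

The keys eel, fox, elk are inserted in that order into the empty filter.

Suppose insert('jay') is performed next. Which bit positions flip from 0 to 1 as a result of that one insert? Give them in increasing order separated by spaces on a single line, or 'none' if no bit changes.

Start: bits=00000000000000
After insert 'eel': sets bits 3 8 12 -> bits=00010000100010
After insert 'fox': sets bits 3 4 11 -> bits=00011000100110
After insert 'elk': sets bits 5 6 12 -> bits=00011110100110
insert 'jay' would touch bits 1 6 11; currently bit1=0, bit6=1, bit11=1
Bits that are 0 among those (would change 0->1): 1

Answer: 1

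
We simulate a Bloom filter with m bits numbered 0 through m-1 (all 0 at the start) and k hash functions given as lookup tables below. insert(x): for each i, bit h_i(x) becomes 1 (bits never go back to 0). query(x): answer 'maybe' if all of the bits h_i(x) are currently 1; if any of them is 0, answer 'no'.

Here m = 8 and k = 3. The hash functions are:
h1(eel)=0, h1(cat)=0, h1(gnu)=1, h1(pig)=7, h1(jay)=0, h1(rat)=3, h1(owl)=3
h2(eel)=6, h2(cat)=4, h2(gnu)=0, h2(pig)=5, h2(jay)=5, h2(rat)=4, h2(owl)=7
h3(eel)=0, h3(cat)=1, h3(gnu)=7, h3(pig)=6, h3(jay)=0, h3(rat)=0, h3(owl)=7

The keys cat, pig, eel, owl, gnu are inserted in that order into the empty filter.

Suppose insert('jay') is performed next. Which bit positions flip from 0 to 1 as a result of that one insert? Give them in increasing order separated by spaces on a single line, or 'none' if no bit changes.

Answer: none

Derivation:
Start: bits=00000000
After insert 'cat': sets bits 0 1 4 -> bits=11001000
After insert 'pig': sets bits 5 6 7 -> bits=11001111
After insert 'eel': sets bits 0 6 -> bits=11001111
After insert 'owl': sets bits 3 7 -> bits=11011111
After insert 'gnu': sets bits 0 1 7 -> bits=11011111
insert 'jay' would touch bits 0 5; currently bit0=1, bit5=1
Bits that are 0 among those (would change 0->1): none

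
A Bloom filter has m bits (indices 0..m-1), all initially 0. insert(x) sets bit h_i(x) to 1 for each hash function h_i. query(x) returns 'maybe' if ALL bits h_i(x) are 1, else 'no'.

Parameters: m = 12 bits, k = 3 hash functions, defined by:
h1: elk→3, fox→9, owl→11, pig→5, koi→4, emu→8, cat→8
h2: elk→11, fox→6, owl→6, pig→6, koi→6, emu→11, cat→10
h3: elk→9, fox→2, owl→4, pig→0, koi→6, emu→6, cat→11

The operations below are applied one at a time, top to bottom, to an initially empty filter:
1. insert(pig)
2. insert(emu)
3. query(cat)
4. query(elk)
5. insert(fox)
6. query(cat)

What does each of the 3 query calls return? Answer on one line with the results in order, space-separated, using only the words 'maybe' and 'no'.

Start: bits=000000000000
Op 1: insert pig -> sets bits 0 5 6 -> bits=100001100000
Op 2: insert emu -> sets bits 6 8 11 -> bits=100001101001
Op 3: query cat -> checks bit8=1, bit10=0, bit11=1 (has a 0) -> no
Op 4: query elk -> checks bit3=0, bit9=0, bit11=1 (has a 0) -> no
Op 5: insert fox -> sets bits 2 6 9 -> bits=101001101101
Op 6: query cat -> checks bit8=1, bit10=0, bit11=1 (has a 0) -> no
Query results in order: no no no

Answer: no no no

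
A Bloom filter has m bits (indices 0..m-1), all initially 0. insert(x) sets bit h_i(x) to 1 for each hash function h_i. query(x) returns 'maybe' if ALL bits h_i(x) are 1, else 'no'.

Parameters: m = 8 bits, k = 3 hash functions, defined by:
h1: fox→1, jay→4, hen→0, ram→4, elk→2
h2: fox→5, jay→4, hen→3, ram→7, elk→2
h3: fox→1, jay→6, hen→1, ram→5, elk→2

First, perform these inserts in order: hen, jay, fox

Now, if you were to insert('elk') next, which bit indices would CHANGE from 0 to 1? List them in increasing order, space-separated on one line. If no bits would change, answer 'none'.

Answer: 2

Derivation:
Start: bits=00000000
After insert 'hen': sets bits 0 1 3 -> bits=11010000
After insert 'jay': sets bits 4 6 -> bits=11011010
After insert 'fox': sets bits 1 5 -> bits=11011110
insert 'elk' would touch bits 2; currently bit2=0
Bits that are 0 among those (would change 0->1): 2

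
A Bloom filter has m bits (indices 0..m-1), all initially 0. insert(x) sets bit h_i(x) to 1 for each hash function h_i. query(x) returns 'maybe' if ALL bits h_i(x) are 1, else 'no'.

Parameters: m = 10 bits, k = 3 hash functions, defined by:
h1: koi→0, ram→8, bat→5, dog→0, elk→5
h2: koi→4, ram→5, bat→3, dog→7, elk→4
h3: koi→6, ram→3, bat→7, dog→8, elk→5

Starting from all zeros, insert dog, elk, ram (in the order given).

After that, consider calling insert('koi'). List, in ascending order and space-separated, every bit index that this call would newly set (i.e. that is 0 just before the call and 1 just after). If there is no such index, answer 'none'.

Answer: 6

Derivation:
Start: bits=0000000000
After insert 'dog': sets bits 0 7 8 -> bits=1000000110
After insert 'elk': sets bits 4 5 -> bits=1000110110
After insert 'ram': sets bits 3 5 8 -> bits=1001110110
insert 'koi' would touch bits 0 4 6; currently bit0=1, bit4=1, bit6=0
Bits that are 0 among those (would change 0->1): 6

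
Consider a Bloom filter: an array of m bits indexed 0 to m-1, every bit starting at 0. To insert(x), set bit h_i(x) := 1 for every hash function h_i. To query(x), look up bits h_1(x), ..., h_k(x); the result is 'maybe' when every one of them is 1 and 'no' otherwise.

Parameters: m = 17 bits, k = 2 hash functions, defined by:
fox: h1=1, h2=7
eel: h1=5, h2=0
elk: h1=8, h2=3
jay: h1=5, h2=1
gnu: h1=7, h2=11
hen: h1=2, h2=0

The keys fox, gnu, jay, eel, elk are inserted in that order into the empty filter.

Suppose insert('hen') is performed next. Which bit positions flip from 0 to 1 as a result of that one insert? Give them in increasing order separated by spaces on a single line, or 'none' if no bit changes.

Answer: 2

Derivation:
Start: bits=00000000000000000
After insert 'fox': sets bits 1 7 -> bits=01000001000000000
After insert 'gnu': sets bits 7 11 -> bits=01000001000100000
After insert 'jay': sets bits 1 5 -> bits=01000101000100000
After insert 'eel': sets bits 0 5 -> bits=11000101000100000
After insert 'elk': sets bits 3 8 -> bits=11010101100100000
insert 'hen' would touch bits 0 2; currently bit0=1, bit2=0
Bits that are 0 among those (would change 0->1): 2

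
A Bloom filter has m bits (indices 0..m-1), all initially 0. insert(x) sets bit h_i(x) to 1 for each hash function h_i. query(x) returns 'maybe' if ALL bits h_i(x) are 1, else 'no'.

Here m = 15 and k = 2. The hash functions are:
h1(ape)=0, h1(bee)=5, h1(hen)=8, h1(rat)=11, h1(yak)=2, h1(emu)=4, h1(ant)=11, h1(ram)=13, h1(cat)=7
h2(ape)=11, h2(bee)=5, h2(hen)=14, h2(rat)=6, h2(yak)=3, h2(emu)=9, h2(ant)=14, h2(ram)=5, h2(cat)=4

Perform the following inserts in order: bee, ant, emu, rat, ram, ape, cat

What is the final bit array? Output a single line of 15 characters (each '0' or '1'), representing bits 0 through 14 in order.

Answer: 100011110101011

Derivation:
Start: bits=000000000000000
After insert 'bee': sets bits 5 -> bits=000001000000000
After insert 'ant': sets bits 11 14 -> bits=000001000001001
After insert 'emu': sets bits 4 9 -> bits=000011000101001
After insert 'rat': sets bits 6 11 -> bits=000011100101001
After insert 'ram': sets bits 5 13 -> bits=000011100101011
After insert 'ape': sets bits 0 11 -> bits=100011100101011
After insert 'cat': sets bits 4 7 -> bits=100011110101011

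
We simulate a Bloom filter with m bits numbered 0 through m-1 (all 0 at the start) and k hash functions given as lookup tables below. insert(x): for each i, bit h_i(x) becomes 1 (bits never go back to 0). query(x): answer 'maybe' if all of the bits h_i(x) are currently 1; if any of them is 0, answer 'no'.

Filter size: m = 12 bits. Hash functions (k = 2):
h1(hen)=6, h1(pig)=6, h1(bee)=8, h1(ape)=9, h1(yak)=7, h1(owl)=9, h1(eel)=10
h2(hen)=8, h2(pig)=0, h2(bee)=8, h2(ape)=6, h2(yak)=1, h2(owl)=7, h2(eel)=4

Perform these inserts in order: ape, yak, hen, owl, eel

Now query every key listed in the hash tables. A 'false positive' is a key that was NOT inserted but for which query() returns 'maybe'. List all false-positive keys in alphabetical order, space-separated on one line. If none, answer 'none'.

Start: bits=000000000000
After insert 'ape': sets bits 6 9 -> bits=000000100100
After insert 'yak': sets bits 1 7 -> bits=010000110100
After insert 'hen': sets bits 6 8 -> bits=010000111100
After insert 'owl': sets bits 7 9 -> bits=010000111100
After insert 'eel': sets bits 4 10 -> bits=010010111110
Not inserted: bee pig — query each against bits=010010111110:
query bee: checks bit8=1 (all 1) -> maybe => FALSE POSITIVE
query pig: checks bit0=0, bit6=1 (has a 0) -> no => not a false positive
False positives (alphabetical): bee

Answer: bee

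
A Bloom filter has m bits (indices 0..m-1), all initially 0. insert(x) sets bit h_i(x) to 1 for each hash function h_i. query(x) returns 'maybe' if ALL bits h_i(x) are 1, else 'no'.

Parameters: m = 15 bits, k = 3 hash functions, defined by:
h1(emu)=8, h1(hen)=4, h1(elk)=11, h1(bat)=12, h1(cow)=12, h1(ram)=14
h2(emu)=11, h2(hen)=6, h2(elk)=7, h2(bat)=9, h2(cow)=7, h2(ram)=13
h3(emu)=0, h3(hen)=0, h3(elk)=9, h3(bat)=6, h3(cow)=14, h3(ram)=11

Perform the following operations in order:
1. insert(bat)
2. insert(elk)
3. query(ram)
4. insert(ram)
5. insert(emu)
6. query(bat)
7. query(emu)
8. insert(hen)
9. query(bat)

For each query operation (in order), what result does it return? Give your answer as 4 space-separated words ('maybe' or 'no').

Answer: no maybe maybe maybe

Derivation:
Start: bits=000000000000000
Op 1: insert bat -> sets bits 6 9 12 -> bits=000000100100100
Op 2: insert elk -> sets bits 7 9 11 -> bits=000000110101100
Op 3: query ram -> checks bit11=1, bit13=0, bit14=0 (has a 0) -> no
Op 4: insert ram -> sets bits 11 13 14 -> bits=000000110101111
Op 5: insert emu -> sets bits 0 8 11 -> bits=100000111101111
Op 6: query bat -> checks bit6=1, bit9=1, bit12=1 (all 1) -> maybe
Op 7: query emu -> checks bit0=1, bit8=1, bit11=1 (all 1) -> maybe
Op 8: insert hen -> sets bits 0 4 6 -> bits=100010111101111
Op 9: query bat -> checks bit6=1, bit9=1, bit12=1 (all 1) -> maybe
Query results in order: no maybe maybe maybe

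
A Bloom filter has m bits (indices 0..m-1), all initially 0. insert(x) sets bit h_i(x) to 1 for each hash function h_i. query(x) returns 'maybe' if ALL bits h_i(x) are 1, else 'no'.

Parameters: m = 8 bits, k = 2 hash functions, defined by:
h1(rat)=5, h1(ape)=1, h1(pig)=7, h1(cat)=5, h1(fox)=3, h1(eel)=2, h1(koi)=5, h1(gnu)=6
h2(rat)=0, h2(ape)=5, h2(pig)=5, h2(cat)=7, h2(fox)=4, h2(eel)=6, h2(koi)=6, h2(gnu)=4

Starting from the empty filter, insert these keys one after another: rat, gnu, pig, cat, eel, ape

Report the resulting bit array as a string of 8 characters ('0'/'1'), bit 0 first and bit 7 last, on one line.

Answer: 11101111

Derivation:
Start: bits=00000000
After insert 'rat': sets bits 0 5 -> bits=10000100
After insert 'gnu': sets bits 4 6 -> bits=10001110
After insert 'pig': sets bits 5 7 -> bits=10001111
After insert 'cat': sets bits 5 7 -> bits=10001111
After insert 'eel': sets bits 2 6 -> bits=10101111
After insert 'ape': sets bits 1 5 -> bits=11101111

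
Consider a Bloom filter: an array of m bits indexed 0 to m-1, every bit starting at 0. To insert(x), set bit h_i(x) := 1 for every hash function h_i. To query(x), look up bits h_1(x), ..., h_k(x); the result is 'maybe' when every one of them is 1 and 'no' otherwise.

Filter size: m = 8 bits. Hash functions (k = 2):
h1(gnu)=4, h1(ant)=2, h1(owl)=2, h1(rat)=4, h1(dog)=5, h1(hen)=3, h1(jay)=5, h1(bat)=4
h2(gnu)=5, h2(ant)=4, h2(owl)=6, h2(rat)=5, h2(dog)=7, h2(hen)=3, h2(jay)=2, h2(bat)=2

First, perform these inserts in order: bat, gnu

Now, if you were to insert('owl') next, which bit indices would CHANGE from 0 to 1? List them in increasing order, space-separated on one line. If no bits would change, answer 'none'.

Answer: 6

Derivation:
Start: bits=00000000
After insert 'bat': sets bits 2 4 -> bits=00101000
After insert 'gnu': sets bits 4 5 -> bits=00101100
insert 'owl' would touch bits 2 6; currently bit2=1, bit6=0
Bits that are 0 among those (would change 0->1): 6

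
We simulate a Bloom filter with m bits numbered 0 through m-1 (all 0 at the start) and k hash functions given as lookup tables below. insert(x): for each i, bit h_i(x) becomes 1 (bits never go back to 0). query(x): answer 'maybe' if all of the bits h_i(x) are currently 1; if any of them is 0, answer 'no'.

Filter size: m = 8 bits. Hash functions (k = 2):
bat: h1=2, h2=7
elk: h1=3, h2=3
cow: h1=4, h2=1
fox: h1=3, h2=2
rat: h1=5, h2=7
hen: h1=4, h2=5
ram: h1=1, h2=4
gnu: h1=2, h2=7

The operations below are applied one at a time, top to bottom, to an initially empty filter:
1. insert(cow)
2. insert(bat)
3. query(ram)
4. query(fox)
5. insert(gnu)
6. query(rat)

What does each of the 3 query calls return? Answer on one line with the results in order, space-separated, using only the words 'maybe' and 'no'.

Start: bits=00000000
Op 1: insert cow -> sets bits 1 4 -> bits=01001000
Op 2: insert bat -> sets bits 2 7 -> bits=01101001
Op 3: query ram -> checks bit1=1, bit4=1 (all 1) -> maybe
Op 4: query fox -> checks bit2=1, bit3=0 (has a 0) -> no
Op 5: insert gnu -> sets bits 2 7 -> bits=01101001
Op 6: query rat -> checks bit5=0, bit7=1 (has a 0) -> no
Query results in order: maybe no no

Answer: maybe no no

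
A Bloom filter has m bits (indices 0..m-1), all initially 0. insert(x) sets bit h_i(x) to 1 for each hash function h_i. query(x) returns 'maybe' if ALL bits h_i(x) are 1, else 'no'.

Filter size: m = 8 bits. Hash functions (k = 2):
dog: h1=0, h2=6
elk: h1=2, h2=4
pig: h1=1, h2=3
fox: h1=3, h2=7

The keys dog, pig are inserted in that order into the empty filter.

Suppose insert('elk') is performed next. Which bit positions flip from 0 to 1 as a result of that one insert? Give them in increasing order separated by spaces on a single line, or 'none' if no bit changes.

Start: bits=00000000
After insert 'dog': sets bits 0 6 -> bits=10000010
After insert 'pig': sets bits 1 3 -> bits=11010010
insert 'elk' would touch bits 2 4; currently bit2=0, bit4=0
Bits that are 0 among those (would change 0->1): 2 4

Answer: 2 4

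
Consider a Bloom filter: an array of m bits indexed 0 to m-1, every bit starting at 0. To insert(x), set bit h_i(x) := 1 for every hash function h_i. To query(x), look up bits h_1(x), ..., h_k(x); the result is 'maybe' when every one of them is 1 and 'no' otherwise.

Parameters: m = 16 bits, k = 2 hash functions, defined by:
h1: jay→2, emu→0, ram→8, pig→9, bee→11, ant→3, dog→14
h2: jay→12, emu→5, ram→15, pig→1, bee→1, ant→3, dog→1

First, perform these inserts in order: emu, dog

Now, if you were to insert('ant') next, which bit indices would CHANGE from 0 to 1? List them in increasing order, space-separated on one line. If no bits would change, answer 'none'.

Start: bits=0000000000000000
After insert 'emu': sets bits 0 5 -> bits=1000010000000000
After insert 'dog': sets bits 1 14 -> bits=1100010000000010
insert 'ant' would touch bits 3; currently bit3=0
Bits that are 0 among those (would change 0->1): 3

Answer: 3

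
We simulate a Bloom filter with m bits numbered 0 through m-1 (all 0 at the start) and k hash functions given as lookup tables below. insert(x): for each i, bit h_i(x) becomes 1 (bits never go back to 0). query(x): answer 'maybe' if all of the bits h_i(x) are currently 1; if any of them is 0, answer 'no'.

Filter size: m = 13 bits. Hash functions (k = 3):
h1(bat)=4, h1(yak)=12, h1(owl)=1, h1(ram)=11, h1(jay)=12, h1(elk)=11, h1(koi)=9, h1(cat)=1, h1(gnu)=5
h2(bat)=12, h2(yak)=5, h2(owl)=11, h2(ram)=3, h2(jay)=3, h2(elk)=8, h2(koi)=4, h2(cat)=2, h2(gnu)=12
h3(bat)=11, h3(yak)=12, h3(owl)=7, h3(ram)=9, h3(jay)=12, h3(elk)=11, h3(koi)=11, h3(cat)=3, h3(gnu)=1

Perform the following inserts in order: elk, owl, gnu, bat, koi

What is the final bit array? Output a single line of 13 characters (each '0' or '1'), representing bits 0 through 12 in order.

Answer: 0100110111011

Derivation:
Start: bits=0000000000000
After insert 'elk': sets bits 8 11 -> bits=0000000010010
After insert 'owl': sets bits 1 7 11 -> bits=0100000110010
After insert 'gnu': sets bits 1 5 12 -> bits=0100010110011
After insert 'bat': sets bits 4 11 12 -> bits=0100110110011
After insert 'koi': sets bits 4 9 11 -> bits=0100110111011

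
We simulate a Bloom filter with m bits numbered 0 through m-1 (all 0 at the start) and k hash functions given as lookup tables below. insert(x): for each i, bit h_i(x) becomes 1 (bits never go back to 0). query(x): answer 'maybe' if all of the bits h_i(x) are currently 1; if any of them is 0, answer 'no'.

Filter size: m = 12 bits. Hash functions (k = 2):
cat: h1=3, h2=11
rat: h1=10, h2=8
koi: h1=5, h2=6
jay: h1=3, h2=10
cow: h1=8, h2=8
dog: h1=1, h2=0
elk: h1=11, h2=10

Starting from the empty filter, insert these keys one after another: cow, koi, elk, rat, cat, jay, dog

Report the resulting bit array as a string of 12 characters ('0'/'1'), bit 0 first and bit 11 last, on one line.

Start: bits=000000000000
After insert 'cow': sets bits 8 -> bits=000000001000
After insert 'koi': sets bits 5 6 -> bits=000001101000
After insert 'elk': sets bits 10 11 -> bits=000001101011
After insert 'rat': sets bits 8 10 -> bits=000001101011
After insert 'cat': sets bits 3 11 -> bits=000101101011
After insert 'jay': sets bits 3 10 -> bits=000101101011
After insert 'dog': sets bits 0 1 -> bits=110101101011

Answer: 110101101011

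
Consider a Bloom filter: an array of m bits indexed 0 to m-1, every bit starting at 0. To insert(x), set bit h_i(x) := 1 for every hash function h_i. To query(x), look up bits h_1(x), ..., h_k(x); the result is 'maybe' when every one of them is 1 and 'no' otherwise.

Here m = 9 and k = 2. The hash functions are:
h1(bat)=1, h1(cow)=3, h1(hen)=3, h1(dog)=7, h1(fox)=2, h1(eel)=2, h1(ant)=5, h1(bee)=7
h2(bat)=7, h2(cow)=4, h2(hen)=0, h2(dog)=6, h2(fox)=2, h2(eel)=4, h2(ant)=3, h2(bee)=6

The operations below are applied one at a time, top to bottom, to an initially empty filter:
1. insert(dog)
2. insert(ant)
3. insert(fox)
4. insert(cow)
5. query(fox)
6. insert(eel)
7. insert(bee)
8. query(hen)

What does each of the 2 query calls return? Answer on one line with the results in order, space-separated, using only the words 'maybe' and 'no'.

Answer: maybe no

Derivation:
Start: bits=000000000
Op 1: insert dog -> sets bits 6 7 -> bits=000000110
Op 2: insert ant -> sets bits 3 5 -> bits=000101110
Op 3: insert fox -> sets bits 2 -> bits=001101110
Op 4: insert cow -> sets bits 3 4 -> bits=001111110
Op 5: query fox -> checks bit2=1 (all 1) -> maybe
Op 6: insert eel -> sets bits 2 4 -> bits=001111110
Op 7: insert bee -> sets bits 6 7 -> bits=001111110
Op 8: query hen -> checks bit0=0, bit3=1 (has a 0) -> no
Query results in order: maybe no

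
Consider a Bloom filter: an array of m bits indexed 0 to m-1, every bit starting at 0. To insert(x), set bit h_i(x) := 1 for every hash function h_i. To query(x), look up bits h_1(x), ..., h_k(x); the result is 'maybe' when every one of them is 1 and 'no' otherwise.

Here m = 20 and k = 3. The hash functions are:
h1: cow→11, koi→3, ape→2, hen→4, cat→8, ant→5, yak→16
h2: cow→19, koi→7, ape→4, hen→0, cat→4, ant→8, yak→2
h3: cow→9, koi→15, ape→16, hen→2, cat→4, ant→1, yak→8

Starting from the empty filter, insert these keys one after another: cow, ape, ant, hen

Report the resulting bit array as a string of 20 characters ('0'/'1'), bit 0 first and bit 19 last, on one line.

Answer: 11101100110100001001

Derivation:
Start: bits=00000000000000000000
After insert 'cow': sets bits 9 11 19 -> bits=00000000010100000001
After insert 'ape': sets bits 2 4 16 -> bits=00101000010100001001
After insert 'ant': sets bits 1 5 8 -> bits=01101100110100001001
After insert 'hen': sets bits 0 2 4 -> bits=11101100110100001001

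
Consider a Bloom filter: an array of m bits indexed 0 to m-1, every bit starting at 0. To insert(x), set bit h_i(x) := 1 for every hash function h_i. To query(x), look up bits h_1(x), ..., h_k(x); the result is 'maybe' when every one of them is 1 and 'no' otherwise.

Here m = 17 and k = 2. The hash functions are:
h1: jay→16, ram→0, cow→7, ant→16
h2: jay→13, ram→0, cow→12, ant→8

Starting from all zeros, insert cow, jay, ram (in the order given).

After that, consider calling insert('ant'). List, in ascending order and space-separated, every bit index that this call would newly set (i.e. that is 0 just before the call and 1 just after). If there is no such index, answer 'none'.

Start: bits=00000000000000000
After insert 'cow': sets bits 7 12 -> bits=00000001000010000
After insert 'jay': sets bits 13 16 -> bits=00000001000011001
After insert 'ram': sets bits 0 -> bits=10000001000011001
insert 'ant' would touch bits 8 16; currently bit8=0, bit16=1
Bits that are 0 among those (would change 0->1): 8

Answer: 8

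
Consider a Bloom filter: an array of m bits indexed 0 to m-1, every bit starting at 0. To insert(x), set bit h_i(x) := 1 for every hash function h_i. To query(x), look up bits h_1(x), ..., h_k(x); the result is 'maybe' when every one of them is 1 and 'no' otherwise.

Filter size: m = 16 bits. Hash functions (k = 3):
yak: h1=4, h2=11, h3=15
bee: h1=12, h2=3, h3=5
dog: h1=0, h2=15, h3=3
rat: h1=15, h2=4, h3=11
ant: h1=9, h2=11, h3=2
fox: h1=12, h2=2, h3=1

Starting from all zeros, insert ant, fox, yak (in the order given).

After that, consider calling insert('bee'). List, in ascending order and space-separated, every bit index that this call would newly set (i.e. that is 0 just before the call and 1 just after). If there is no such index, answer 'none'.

Answer: 3 5

Derivation:
Start: bits=0000000000000000
After insert 'ant': sets bits 2 9 11 -> bits=0010000001010000
After insert 'fox': sets bits 1 2 12 -> bits=0110000001011000
After insert 'yak': sets bits 4 11 15 -> bits=0110100001011001
insert 'bee' would touch bits 3 5 12; currently bit3=0, bit5=0, bit12=1
Bits that are 0 among those (would change 0->1): 3 5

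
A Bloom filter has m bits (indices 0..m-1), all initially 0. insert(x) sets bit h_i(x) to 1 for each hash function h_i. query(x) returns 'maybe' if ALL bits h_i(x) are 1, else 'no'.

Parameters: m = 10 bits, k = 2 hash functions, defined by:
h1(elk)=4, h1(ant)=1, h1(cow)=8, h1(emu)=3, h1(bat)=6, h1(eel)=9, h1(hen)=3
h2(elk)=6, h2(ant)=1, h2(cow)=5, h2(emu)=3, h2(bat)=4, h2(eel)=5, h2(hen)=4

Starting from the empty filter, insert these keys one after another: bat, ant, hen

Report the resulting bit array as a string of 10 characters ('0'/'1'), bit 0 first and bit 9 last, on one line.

Answer: 0101101000

Derivation:
Start: bits=0000000000
After insert 'bat': sets bits 4 6 -> bits=0000101000
After insert 'ant': sets bits 1 -> bits=0100101000
After insert 'hen': sets bits 3 4 -> bits=0101101000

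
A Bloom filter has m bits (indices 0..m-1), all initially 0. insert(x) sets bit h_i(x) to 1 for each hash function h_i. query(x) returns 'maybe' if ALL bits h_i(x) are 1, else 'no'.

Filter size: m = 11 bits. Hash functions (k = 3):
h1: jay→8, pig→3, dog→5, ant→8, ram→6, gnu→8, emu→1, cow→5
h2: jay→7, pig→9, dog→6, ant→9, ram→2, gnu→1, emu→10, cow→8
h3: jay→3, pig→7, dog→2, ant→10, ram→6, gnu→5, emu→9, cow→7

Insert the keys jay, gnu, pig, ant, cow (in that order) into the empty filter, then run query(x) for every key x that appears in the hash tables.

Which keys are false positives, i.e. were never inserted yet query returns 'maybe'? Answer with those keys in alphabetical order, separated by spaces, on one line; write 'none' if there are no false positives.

Start: bits=00000000000
After insert 'jay': sets bits 3 7 8 -> bits=00010001100
After insert 'gnu': sets bits 1 5 8 -> bits=01010101100
After insert 'pig': sets bits 3 7 9 -> bits=01010101110
After insert 'ant': sets bits 8 9 10 -> bits=01010101111
After insert 'cow': sets bits 5 7 8 -> bits=01010101111
Not inserted: dog emu ram — query each against bits=01010101111:
query dog: checks bit2=0, bit5=1, bit6=0 (has a 0) -> no => not a false positive
query emu: checks bit1=1, bit9=1, bit10=1 (all 1) -> maybe => FALSE POSITIVE
query ram: checks bit2=0, bit6=0 (has a 0) -> no => not a false positive
False positives (alphabetical): emu

Answer: emu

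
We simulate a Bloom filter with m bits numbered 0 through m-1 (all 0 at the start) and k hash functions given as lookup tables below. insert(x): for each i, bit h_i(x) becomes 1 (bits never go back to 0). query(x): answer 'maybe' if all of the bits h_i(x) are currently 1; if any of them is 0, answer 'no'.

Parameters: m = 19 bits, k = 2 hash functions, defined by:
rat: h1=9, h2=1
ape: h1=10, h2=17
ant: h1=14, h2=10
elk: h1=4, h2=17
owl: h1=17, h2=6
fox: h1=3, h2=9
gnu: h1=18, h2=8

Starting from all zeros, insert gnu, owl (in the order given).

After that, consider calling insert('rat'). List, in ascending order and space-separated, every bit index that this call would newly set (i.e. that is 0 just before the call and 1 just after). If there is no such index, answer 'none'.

Start: bits=0000000000000000000
After insert 'gnu': sets bits 8 18 -> bits=0000000010000000001
After insert 'owl': sets bits 6 17 -> bits=0000001010000000011
insert 'rat' would touch bits 1 9; currently bit1=0, bit9=0
Bits that are 0 among those (would change 0->1): 1 9

Answer: 1 9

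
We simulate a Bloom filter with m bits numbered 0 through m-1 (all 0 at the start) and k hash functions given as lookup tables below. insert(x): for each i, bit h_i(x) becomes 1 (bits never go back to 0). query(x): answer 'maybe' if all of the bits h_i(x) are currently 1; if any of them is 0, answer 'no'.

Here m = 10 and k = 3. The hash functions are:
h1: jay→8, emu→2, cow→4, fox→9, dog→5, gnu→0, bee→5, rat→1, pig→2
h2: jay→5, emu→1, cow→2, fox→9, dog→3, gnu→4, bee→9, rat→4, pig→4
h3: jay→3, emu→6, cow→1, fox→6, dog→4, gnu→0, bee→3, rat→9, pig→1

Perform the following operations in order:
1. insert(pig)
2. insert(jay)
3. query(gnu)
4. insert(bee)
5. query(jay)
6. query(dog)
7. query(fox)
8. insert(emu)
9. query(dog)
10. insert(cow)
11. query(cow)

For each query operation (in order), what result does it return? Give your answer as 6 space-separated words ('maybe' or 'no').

Start: bits=0000000000
Op 1: insert pig -> sets bits 1 2 4 -> bits=0110100000
Op 2: insert jay -> sets bits 3 5 8 -> bits=0111110010
Op 3: query gnu -> checks bit0=0, bit4=1 (has a 0) -> no
Op 4: insert bee -> sets bits 3 5 9 -> bits=0111110011
Op 5: query jay -> checks bit3=1, bit5=1, bit8=1 (all 1) -> maybe
Op 6: query dog -> checks bit3=1, bit4=1, bit5=1 (all 1) -> maybe
Op 7: query fox -> checks bit6=0, bit9=1 (has a 0) -> no
Op 8: insert emu -> sets bits 1 2 6 -> bits=0111111011
Op 9: query dog -> checks bit3=1, bit4=1, bit5=1 (all 1) -> maybe
Op 10: insert cow -> sets bits 1 2 4 -> bits=0111111011
Op 11: query cow -> checks bit1=1, bit2=1, bit4=1 (all 1) -> maybe
Query results in order: no maybe maybe no maybe maybe

Answer: no maybe maybe no maybe maybe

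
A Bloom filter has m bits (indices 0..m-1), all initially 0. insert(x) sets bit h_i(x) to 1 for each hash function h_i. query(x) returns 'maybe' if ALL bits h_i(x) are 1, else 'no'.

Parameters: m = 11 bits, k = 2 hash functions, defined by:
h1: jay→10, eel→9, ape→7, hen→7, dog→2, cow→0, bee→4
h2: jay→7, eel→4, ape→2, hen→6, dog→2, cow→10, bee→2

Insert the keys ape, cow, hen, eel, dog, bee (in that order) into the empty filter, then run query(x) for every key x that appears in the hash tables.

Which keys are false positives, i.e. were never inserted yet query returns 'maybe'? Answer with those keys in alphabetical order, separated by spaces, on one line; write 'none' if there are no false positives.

Start: bits=00000000000
After insert 'ape': sets bits 2 7 -> bits=00100001000
After insert 'cow': sets bits 0 10 -> bits=10100001001
After insert 'hen': sets bits 6 7 -> bits=10100011001
After insert 'eel': sets bits 4 9 -> bits=10101011011
After insert 'dog': sets bits 2 -> bits=10101011011
After insert 'bee': sets bits 2 4 -> bits=10101011011
Not inserted: jay — query each against bits=10101011011:
query jay: checks bit7=1, bit10=1 (all 1) -> maybe => FALSE POSITIVE
False positives (alphabetical): jay

Answer: jay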